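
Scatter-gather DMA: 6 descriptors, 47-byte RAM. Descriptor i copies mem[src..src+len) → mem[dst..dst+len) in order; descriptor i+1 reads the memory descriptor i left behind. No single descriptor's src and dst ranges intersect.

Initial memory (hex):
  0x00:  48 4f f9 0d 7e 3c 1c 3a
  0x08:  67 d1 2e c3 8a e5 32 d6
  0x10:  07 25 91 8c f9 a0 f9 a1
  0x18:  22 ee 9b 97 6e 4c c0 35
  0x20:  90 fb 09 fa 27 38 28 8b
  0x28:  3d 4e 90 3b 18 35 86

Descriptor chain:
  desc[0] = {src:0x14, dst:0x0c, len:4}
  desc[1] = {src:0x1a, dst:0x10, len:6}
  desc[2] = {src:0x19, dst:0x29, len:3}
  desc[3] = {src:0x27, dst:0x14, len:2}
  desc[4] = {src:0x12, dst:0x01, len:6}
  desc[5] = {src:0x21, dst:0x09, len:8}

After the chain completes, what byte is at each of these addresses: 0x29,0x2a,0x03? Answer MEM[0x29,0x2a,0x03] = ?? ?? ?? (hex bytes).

MEM[0x29,0x2a,0x03] = ee 9b 8b

D0: mem[0x0c..0x0f] <- [f9 a0 f9 a1]
D1: mem[0x10..0x15] <- [9b 97 6e 4c c0 35]
D2: mem[0x29..0x2b] <- [ee 9b 97]
D3: mem[0x14..0x15] <- [8b 3d]
D4: mem[0x01..0x06] <- [6e 4c 8b 3d f9 a1]
D5: mem[0x09..0x10] <- [fb 09 fa 27 38 28 8b 3d]
query mem[0x29]=0xee, mem[0x2a]=0x9b, mem[0x03]=0x8b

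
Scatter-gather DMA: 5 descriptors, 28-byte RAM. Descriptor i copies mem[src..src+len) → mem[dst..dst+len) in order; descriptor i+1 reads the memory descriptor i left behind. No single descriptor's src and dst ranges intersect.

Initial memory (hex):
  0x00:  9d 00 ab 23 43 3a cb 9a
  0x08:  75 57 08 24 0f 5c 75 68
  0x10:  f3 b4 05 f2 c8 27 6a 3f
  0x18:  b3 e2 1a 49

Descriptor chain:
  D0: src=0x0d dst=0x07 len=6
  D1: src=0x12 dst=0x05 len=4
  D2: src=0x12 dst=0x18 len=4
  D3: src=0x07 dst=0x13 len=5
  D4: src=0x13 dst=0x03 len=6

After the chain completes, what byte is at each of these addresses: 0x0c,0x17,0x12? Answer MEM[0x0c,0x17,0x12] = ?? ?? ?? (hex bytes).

MEM[0x0c,0x17,0x12] = 05 b4 05

D0: mem[0x07..0x0c] <- [5c 75 68 f3 b4 05]
D1: mem[0x05..0x08] <- [05 f2 c8 27]
D2: mem[0x18..0x1b] <- [05 f2 c8 27]
D3: mem[0x13..0x17] <- [c8 27 68 f3 b4]
D4: mem[0x03..0x08] <- [c8 27 68 f3 b4 05]
query mem[0x0c]=0x05, mem[0x17]=0xb4, mem[0x12]=0x05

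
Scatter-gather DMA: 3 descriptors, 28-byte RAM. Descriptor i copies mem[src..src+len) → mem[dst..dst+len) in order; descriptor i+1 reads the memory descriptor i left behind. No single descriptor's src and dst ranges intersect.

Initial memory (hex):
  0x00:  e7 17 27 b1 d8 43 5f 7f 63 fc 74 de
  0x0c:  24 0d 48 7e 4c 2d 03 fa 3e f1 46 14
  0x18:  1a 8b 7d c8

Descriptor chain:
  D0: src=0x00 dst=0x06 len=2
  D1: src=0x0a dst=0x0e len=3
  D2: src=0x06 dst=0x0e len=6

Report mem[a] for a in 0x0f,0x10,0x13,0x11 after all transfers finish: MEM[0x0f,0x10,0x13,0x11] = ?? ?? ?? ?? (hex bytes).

MEM[0x0f,0x10,0x13,0x11] = 17 63 de fc

[0] 0x00->0x06 len=2 : e7 17
[1] 0x0a->0x0e len=3 : 74 de 24
[2] 0x06->0x0e len=6 : e7 17 63 fc 74 de
query mem[0x0f]=0x17, mem[0x10]=0x63, mem[0x13]=0xde, mem[0x11]=0xfc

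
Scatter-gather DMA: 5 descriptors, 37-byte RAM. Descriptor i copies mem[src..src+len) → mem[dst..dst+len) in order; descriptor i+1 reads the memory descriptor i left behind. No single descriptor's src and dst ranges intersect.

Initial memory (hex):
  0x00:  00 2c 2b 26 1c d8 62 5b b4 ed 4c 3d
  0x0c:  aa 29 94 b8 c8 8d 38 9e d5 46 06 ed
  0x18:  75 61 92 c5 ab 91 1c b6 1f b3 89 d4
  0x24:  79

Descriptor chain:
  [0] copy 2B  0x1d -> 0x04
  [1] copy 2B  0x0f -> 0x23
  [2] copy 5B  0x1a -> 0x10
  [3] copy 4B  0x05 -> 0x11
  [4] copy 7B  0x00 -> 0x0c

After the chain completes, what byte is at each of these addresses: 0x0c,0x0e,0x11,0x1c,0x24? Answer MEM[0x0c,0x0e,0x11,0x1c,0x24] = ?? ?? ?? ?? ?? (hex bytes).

D0: mem[0x04..0x05] <- [91 1c]
D1: mem[0x23..0x24] <- [b8 c8]
D2: mem[0x10..0x14] <- [92 c5 ab 91 1c]
D3: mem[0x11..0x14] <- [1c 62 5b b4]
D4: mem[0x0c..0x12] <- [00 2c 2b 26 91 1c 62]
query mem[0x0c]=0x00, mem[0x0e]=0x2b, mem[0x11]=0x1c, mem[0x1c]=0xab, mem[0x24]=0xc8

MEM[0x0c,0x0e,0x11,0x1c,0x24] = 00 2b 1c ab c8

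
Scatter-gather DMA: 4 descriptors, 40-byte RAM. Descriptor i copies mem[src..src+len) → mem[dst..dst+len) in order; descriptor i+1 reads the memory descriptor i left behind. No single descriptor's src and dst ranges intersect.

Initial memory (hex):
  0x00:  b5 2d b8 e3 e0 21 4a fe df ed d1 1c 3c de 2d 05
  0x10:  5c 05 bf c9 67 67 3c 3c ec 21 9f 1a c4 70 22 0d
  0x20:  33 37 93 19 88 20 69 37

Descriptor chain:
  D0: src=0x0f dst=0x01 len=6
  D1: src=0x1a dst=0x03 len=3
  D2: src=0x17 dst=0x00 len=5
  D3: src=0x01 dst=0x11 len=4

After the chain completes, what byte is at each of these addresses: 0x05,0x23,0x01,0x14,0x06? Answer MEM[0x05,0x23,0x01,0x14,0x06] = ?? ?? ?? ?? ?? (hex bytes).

MEM[0x05,0x23,0x01,0x14,0x06] = c4 19 ec 1a 67

#0 dst[0x01+6] := {0x05,0x5c,0x05,0xbf,0xc9,0x67}
#1 dst[0x03+3] := {0x9f,0x1a,0xc4}
#2 dst[0x00+5] := {0x3c,0xec,0x21,0x9f,0x1a}
#3 dst[0x11+4] := {0xec,0x21,0x9f,0x1a}
query mem[0x05]=0xc4, mem[0x23]=0x19, mem[0x01]=0xec, mem[0x14]=0x1a, mem[0x06]=0x67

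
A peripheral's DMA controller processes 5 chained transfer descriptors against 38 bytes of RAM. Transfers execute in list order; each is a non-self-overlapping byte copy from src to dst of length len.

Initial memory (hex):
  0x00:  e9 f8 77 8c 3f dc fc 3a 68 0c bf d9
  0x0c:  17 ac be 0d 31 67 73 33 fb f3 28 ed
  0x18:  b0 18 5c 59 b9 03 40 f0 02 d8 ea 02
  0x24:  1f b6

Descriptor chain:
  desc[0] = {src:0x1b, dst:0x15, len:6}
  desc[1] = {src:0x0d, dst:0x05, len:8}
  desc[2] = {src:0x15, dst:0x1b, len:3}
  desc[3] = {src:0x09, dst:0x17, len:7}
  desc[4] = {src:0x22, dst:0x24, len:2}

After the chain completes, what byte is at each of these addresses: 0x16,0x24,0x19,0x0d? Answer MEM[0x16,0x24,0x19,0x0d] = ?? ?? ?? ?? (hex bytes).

#0 dst[0x15+6] := {0x59,0xb9,0x03,0x40,0xf0,0x02}
#1 dst[0x05+8] := {0xac,0xbe,0x0d,0x31,0x67,0x73,0x33,0xfb}
#2 dst[0x1b+3] := {0x59,0xb9,0x03}
#3 dst[0x17+7] := {0x67,0x73,0x33,0xfb,0xac,0xbe,0x0d}
#4 dst[0x24+2] := {0xea,0x02}
query mem[0x16]=0xb9, mem[0x24]=0xea, mem[0x19]=0x33, mem[0x0d]=0xac

MEM[0x16,0x24,0x19,0x0d] = b9 ea 33 ac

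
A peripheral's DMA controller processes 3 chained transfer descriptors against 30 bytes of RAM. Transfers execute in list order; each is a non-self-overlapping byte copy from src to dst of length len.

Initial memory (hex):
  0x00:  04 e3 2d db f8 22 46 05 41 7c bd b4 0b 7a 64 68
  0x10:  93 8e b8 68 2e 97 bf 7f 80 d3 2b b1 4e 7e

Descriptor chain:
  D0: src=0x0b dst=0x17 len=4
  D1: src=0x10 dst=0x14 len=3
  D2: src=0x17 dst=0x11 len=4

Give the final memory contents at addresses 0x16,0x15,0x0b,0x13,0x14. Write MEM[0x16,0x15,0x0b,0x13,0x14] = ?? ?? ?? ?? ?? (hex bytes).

[0] 0x0b->0x17 len=4 : b4 0b 7a 64
[1] 0x10->0x14 len=3 : 93 8e b8
[2] 0x17->0x11 len=4 : b4 0b 7a 64
query mem[0x16]=0xb8, mem[0x15]=0x8e, mem[0x0b]=0xb4, mem[0x13]=0x7a, mem[0x14]=0x64

MEM[0x16,0x15,0x0b,0x13,0x14] = b8 8e b4 7a 64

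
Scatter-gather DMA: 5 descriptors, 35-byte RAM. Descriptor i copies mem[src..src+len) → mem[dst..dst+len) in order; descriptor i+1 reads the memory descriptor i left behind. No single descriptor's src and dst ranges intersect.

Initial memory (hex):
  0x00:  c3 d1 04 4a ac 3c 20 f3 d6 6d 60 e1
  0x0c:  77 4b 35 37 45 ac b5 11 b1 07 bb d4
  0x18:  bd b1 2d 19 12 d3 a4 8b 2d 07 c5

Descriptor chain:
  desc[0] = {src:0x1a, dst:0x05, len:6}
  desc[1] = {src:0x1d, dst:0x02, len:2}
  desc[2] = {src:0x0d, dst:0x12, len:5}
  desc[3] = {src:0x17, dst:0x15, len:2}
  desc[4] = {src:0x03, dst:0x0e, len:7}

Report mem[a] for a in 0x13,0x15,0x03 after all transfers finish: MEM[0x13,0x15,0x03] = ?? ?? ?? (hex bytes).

MEM[0x13,0x15,0x03] = d3 d4 a4

#0 dst[0x05+6] := {0x2d,0x19,0x12,0xd3,0xa4,0x8b}
#1 dst[0x02+2] := {0xd3,0xa4}
#2 dst[0x12+5] := {0x4b,0x35,0x37,0x45,0xac}
#3 dst[0x15+2] := {0xd4,0xbd}
#4 dst[0x0e+7] := {0xa4,0xac,0x2d,0x19,0x12,0xd3,0xa4}
query mem[0x13]=0xd3, mem[0x15]=0xd4, mem[0x03]=0xa4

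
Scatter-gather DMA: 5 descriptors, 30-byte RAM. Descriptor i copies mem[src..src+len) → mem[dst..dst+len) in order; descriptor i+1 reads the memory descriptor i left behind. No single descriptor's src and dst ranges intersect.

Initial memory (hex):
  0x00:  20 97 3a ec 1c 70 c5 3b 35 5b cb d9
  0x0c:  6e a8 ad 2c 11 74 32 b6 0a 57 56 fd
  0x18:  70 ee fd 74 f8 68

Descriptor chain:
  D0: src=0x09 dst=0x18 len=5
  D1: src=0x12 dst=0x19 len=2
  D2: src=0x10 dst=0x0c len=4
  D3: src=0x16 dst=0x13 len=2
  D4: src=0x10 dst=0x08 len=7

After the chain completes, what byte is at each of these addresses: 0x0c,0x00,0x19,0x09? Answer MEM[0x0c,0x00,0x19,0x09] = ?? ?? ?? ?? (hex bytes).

MEM[0x0c,0x00,0x19,0x09] = fd 20 32 74

#0 dst[0x18+5] := {0x5b,0xcb,0xd9,0x6e,0xa8}
#1 dst[0x19+2] := {0x32,0xb6}
#2 dst[0x0c+4] := {0x11,0x74,0x32,0xb6}
#3 dst[0x13+2] := {0x56,0xfd}
#4 dst[0x08+7] := {0x11,0x74,0x32,0x56,0xfd,0x57,0x56}
query mem[0x0c]=0xfd, mem[0x00]=0x20, mem[0x19]=0x32, mem[0x09]=0x74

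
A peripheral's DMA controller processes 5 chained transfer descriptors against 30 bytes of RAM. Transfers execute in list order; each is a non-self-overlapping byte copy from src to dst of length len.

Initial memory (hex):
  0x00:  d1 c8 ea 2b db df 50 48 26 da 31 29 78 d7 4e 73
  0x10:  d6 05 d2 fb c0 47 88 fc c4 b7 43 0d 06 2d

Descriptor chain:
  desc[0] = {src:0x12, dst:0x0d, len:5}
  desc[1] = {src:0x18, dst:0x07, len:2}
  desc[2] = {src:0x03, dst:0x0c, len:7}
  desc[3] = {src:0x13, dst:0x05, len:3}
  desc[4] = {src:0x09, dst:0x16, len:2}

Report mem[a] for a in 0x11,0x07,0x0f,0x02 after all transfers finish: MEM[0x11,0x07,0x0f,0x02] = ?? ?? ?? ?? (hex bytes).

MEM[0x11,0x07,0x0f,0x02] = b7 47 50 ea

D0: mem[0x0d..0x11] <- [d2 fb c0 47 88]
D1: mem[0x07..0x08] <- [c4 b7]
D2: mem[0x0c..0x12] <- [2b db df 50 c4 b7 da]
D3: mem[0x05..0x07] <- [fb c0 47]
D4: mem[0x16..0x17] <- [da 31]
query mem[0x11]=0xb7, mem[0x07]=0x47, mem[0x0f]=0x50, mem[0x02]=0xea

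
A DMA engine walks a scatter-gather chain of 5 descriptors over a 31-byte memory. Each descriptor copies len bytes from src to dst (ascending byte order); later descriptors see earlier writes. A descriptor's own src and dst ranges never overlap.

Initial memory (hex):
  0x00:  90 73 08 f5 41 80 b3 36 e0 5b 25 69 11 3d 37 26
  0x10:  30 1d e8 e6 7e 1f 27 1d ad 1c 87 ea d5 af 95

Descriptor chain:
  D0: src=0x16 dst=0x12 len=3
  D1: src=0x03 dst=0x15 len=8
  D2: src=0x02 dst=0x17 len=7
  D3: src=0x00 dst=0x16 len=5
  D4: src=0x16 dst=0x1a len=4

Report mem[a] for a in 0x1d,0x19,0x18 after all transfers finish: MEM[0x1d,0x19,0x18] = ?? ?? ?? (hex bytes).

MEM[0x1d,0x19,0x18] = f5 f5 08

[0] 0x16->0x12 len=3 : 27 1d ad
[1] 0x03->0x15 len=8 : f5 41 80 b3 36 e0 5b 25
[2] 0x02->0x17 len=7 : 08 f5 41 80 b3 36 e0
[3] 0x00->0x16 len=5 : 90 73 08 f5 41
[4] 0x16->0x1a len=4 : 90 73 08 f5
query mem[0x1d]=0xf5, mem[0x19]=0xf5, mem[0x18]=0x08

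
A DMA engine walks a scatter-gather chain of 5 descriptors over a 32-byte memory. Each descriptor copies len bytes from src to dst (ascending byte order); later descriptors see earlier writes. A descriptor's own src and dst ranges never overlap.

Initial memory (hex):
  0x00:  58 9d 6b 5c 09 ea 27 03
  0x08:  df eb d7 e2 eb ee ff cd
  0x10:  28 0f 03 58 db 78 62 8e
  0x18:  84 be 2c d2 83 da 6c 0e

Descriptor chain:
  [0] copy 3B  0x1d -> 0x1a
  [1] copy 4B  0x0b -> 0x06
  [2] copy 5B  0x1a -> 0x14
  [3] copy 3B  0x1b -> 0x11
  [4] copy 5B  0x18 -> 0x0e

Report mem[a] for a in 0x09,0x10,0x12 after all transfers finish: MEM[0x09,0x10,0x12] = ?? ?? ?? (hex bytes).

[0] 0x1d->0x1a len=3 : da 6c 0e
[1] 0x0b->0x06 len=4 : e2 eb ee ff
[2] 0x1a->0x14 len=5 : da 6c 0e da 6c
[3] 0x1b->0x11 len=3 : 6c 0e da
[4] 0x18->0x0e len=5 : 6c be da 6c 0e
query mem[0x09]=0xff, mem[0x10]=0xda, mem[0x12]=0x0e

MEM[0x09,0x10,0x12] = ff da 0e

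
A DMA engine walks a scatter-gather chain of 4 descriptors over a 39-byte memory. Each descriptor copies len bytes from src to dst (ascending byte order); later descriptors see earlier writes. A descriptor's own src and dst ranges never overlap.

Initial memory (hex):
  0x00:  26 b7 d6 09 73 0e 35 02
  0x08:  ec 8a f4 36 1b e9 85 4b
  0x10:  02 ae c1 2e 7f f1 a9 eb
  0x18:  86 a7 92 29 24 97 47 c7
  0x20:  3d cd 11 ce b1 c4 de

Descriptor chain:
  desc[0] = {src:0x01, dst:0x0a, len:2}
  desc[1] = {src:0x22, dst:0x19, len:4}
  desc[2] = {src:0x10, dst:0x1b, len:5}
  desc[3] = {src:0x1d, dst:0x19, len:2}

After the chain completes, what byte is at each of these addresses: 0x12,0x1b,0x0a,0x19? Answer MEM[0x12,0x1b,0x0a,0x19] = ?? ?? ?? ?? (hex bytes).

MEM[0x12,0x1b,0x0a,0x19] = c1 02 b7 c1

  after D0: wrote 2B at 0x0a = b7d6
  after D1: wrote 4B at 0x19 = 11ceb1c4
  after D2: wrote 5B at 0x1b = 02aec12e7f
  after D3: wrote 2B at 0x19 = c12e
query mem[0x12]=0xc1, mem[0x1b]=0x02, mem[0x0a]=0xb7, mem[0x19]=0xc1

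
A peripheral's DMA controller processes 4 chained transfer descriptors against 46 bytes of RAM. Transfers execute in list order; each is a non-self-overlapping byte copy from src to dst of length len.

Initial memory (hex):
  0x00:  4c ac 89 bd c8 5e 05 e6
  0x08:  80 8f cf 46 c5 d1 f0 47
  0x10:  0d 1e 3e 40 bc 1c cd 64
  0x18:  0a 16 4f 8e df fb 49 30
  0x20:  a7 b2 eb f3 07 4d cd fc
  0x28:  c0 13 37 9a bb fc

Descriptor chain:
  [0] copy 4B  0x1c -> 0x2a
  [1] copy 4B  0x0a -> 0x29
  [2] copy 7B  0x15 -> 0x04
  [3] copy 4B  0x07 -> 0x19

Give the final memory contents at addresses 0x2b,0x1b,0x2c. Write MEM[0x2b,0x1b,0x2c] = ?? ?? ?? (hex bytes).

MEM[0x2b,0x1b,0x2c] = c5 4f d1

  after D0: wrote 4B at 0x2a = dffb4930
  after D1: wrote 4B at 0x29 = cf46c5d1
  after D2: wrote 7B at 0x04 = 1ccd640a164f8e
  after D3: wrote 4B at 0x19 = 0a164f8e
query mem[0x2b]=0xc5, mem[0x1b]=0x4f, mem[0x2c]=0xd1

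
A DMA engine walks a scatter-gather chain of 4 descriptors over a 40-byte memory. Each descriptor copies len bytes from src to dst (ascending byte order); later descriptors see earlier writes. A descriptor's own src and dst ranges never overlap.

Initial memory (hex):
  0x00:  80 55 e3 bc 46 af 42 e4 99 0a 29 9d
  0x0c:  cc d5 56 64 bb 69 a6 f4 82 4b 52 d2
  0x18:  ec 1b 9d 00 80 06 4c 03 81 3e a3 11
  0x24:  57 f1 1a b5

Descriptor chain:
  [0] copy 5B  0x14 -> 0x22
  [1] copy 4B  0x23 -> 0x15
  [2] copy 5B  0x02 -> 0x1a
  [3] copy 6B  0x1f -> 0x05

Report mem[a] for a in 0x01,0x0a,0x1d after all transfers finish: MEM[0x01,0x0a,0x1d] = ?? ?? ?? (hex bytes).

MEM[0x01,0x0a,0x1d] = 55 52 af

  after D0: wrote 5B at 0x22 = 824b52d2ec
  after D1: wrote 4B at 0x15 = 4b52d2ec
  after D2: wrote 5B at 0x1a = e3bc46af42
  after D3: wrote 6B at 0x05 = 03813e824b52
query mem[0x01]=0x55, mem[0x0a]=0x52, mem[0x1d]=0xaf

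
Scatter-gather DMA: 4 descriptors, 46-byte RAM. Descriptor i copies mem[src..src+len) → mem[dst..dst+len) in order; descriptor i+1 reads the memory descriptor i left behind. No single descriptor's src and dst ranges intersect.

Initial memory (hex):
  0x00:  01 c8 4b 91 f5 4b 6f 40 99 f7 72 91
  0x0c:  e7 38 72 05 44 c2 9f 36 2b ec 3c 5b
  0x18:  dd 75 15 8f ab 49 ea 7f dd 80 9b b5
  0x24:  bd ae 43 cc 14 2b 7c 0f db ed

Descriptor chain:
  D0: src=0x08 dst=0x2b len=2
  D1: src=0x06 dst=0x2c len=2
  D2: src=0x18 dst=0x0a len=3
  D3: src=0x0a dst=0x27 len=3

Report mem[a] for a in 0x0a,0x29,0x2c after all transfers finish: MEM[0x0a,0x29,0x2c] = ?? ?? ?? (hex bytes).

MEM[0x0a,0x29,0x2c] = dd 15 6f

#0 dst[0x2b+2] := {0x99,0xf7}
#1 dst[0x2c+2] := {0x6f,0x40}
#2 dst[0x0a+3] := {0xdd,0x75,0x15}
#3 dst[0x27+3] := {0xdd,0x75,0x15}
query mem[0x0a]=0xdd, mem[0x29]=0x15, mem[0x2c]=0x6f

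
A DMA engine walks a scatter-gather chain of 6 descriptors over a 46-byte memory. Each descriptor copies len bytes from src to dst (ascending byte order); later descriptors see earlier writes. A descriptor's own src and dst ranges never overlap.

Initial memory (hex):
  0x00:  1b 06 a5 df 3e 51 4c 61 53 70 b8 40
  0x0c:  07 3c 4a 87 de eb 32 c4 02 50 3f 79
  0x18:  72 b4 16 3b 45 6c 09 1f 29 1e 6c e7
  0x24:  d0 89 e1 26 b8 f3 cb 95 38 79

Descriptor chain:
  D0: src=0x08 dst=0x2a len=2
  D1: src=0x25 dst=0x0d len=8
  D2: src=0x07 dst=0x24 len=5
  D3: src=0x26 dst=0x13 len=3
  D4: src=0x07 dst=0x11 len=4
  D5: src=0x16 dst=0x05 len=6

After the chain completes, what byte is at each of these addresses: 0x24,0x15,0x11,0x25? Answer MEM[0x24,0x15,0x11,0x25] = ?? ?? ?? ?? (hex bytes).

MEM[0x24,0x15,0x11,0x25] = 61 40 61 53

  after D0: wrote 2B at 0x2a = 5370
  after D1: wrote 8B at 0x0d = 89e126b8f3537038
  after D2: wrote 5B at 0x24 = 615370b840
  after D3: wrote 3B at 0x13 = 70b840
  after D4: wrote 4B at 0x11 = 615370b8
  after D5: wrote 6B at 0x05 = 3f7972b4163b
query mem[0x24]=0x61, mem[0x15]=0x40, mem[0x11]=0x61, mem[0x25]=0x53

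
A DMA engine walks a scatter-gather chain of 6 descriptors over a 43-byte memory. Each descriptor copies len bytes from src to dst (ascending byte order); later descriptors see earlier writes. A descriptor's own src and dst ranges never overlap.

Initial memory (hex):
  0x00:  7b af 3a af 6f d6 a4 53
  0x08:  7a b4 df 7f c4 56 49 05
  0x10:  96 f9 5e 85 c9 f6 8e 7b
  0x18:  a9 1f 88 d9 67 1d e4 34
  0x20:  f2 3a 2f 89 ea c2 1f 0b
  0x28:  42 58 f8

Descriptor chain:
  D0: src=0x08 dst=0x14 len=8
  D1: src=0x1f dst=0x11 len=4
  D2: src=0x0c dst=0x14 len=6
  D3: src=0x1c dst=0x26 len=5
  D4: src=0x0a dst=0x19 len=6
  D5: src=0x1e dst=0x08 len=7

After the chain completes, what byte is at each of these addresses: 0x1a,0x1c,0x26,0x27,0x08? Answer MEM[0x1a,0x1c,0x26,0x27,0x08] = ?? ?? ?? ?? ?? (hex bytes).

[0] 0x08->0x14 len=8 : 7a b4 df 7f c4 56 49 05
[1] 0x1f->0x11 len=4 : 34 f2 3a 2f
[2] 0x0c->0x14 len=6 : c4 56 49 05 96 34
[3] 0x1c->0x26 len=5 : 67 1d e4 34 f2
[4] 0x0a->0x19 len=6 : df 7f c4 56 49 05
[5] 0x1e->0x08 len=7 : 05 34 f2 3a 2f 89 ea
query mem[0x1a]=0x7f, mem[0x1c]=0x56, mem[0x26]=0x67, mem[0x27]=0x1d, mem[0x08]=0x05

MEM[0x1a,0x1c,0x26,0x27,0x08] = 7f 56 67 1d 05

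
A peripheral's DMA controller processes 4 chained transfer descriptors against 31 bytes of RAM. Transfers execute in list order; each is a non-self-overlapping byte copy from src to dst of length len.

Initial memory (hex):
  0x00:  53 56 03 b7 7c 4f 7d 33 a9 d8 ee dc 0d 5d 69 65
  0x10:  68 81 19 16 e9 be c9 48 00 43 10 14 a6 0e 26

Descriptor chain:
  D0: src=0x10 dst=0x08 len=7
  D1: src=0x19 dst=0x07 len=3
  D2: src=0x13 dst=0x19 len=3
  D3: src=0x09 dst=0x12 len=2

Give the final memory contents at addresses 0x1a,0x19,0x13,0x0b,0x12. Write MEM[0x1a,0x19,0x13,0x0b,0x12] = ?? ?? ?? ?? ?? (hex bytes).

MEM[0x1a,0x19,0x13,0x0b,0x12] = e9 16 19 16 14

  after D0: wrote 7B at 0x08 = 68811916e9bec9
  after D1: wrote 3B at 0x07 = 431014
  after D2: wrote 3B at 0x19 = 16e9be
  after D3: wrote 2B at 0x12 = 1419
query mem[0x1a]=0xe9, mem[0x19]=0x16, mem[0x13]=0x19, mem[0x0b]=0x16, mem[0x12]=0x14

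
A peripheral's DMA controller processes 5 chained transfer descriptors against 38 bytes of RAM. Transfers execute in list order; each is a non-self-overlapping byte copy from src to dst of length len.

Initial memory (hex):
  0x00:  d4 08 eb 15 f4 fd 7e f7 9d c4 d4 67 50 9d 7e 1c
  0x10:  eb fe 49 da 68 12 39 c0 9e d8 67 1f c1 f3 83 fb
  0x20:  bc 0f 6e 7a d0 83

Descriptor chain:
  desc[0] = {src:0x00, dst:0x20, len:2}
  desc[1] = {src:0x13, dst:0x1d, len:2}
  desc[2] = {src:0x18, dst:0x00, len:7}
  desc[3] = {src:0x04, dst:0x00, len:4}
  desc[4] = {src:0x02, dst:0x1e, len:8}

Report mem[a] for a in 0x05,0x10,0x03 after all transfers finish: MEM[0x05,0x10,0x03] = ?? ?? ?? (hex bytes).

[0] 0x00->0x20 len=2 : d4 08
[1] 0x13->0x1d len=2 : da 68
[2] 0x18->0x00 len=7 : 9e d8 67 1f c1 da 68
[3] 0x04->0x00 len=4 : c1 da 68 f7
[4] 0x02->0x1e len=8 : 68 f7 c1 da 68 f7 9d c4
query mem[0x05]=0xda, mem[0x10]=0xeb, mem[0x03]=0xf7

MEM[0x05,0x10,0x03] = da eb f7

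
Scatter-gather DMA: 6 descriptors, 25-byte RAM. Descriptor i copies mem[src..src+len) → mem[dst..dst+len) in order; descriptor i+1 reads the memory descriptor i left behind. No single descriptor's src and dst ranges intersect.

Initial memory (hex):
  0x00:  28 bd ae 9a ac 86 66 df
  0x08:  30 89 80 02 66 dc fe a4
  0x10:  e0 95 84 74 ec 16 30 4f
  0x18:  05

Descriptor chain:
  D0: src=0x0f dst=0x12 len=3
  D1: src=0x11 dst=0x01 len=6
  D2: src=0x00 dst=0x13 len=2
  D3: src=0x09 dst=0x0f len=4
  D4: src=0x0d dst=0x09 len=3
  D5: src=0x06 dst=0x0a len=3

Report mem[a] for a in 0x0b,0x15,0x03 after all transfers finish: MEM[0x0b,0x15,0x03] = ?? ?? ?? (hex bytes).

MEM[0x0b,0x15,0x03] = df 16 e0

[0] 0x0f->0x12 len=3 : a4 e0 95
[1] 0x11->0x01 len=6 : 95 a4 e0 95 16 30
[2] 0x00->0x13 len=2 : 28 95
[3] 0x09->0x0f len=4 : 89 80 02 66
[4] 0x0d->0x09 len=3 : dc fe 89
[5] 0x06->0x0a len=3 : 30 df 30
query mem[0x0b]=0xdf, mem[0x15]=0x16, mem[0x03]=0xe0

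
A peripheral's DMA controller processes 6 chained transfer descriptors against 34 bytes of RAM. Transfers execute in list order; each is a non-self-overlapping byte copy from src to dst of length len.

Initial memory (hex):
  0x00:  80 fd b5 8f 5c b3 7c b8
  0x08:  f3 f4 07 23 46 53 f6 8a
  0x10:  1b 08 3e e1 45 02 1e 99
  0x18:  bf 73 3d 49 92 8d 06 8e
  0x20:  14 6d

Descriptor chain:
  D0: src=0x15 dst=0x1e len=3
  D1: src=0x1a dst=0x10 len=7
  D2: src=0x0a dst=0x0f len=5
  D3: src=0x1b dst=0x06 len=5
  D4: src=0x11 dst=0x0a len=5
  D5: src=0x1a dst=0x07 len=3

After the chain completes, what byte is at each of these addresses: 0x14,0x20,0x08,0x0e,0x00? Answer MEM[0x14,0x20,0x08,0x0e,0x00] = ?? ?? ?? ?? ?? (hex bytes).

MEM[0x14,0x20,0x08,0x0e,0x00] = 02 99 49 1e 80

#0 dst[0x1e+3] := {0x02,0x1e,0x99}
#1 dst[0x10+7] := {0x3d,0x49,0x92,0x8d,0x02,0x1e,0x99}
#2 dst[0x0f+5] := {0x07,0x23,0x46,0x53,0xf6}
#3 dst[0x06+5] := {0x49,0x92,0x8d,0x02,0x1e}
#4 dst[0x0a+5] := {0x46,0x53,0xf6,0x02,0x1e}
#5 dst[0x07+3] := {0x3d,0x49,0x92}
query mem[0x14]=0x02, mem[0x20]=0x99, mem[0x08]=0x49, mem[0x0e]=0x1e, mem[0x00]=0x80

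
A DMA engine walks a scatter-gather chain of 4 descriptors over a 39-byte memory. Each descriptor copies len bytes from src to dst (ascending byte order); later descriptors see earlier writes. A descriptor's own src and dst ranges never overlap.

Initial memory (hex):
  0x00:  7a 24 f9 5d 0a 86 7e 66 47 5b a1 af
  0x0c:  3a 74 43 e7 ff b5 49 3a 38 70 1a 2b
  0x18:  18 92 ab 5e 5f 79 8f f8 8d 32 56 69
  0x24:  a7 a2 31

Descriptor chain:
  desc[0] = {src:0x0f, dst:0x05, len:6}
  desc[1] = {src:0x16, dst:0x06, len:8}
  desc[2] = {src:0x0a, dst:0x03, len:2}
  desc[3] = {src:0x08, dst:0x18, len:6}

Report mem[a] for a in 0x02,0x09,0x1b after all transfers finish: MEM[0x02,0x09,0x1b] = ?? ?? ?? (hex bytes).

MEM[0x02,0x09,0x1b] = f9 92 5e

D0: mem[0x05..0x0a] <- [e7 ff b5 49 3a 38]
D1: mem[0x06..0x0d] <- [1a 2b 18 92 ab 5e 5f 79]
D2: mem[0x03..0x04] <- [ab 5e]
D3: mem[0x18..0x1d] <- [18 92 ab 5e 5f 79]
query mem[0x02]=0xf9, mem[0x09]=0x92, mem[0x1b]=0x5e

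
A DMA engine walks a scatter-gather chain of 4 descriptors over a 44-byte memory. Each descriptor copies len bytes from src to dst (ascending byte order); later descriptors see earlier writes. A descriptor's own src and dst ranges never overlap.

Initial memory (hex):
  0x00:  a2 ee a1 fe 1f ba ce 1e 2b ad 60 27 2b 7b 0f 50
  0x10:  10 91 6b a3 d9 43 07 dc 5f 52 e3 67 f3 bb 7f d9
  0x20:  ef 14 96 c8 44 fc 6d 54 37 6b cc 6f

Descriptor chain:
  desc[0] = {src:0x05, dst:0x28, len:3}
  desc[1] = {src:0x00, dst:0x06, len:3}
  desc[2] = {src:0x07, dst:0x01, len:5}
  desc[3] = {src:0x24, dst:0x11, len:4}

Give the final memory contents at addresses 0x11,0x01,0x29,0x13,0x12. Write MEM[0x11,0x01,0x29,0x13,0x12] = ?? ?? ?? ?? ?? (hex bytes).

MEM[0x11,0x01,0x29,0x13,0x12] = 44 ee ce 6d fc

  after D0: wrote 3B at 0x28 = bace1e
  after D1: wrote 3B at 0x06 = a2eea1
  after D2: wrote 5B at 0x01 = eea1ad6027
  after D3: wrote 4B at 0x11 = 44fc6d54
query mem[0x11]=0x44, mem[0x01]=0xee, mem[0x29]=0xce, mem[0x13]=0x6d, mem[0x12]=0xfc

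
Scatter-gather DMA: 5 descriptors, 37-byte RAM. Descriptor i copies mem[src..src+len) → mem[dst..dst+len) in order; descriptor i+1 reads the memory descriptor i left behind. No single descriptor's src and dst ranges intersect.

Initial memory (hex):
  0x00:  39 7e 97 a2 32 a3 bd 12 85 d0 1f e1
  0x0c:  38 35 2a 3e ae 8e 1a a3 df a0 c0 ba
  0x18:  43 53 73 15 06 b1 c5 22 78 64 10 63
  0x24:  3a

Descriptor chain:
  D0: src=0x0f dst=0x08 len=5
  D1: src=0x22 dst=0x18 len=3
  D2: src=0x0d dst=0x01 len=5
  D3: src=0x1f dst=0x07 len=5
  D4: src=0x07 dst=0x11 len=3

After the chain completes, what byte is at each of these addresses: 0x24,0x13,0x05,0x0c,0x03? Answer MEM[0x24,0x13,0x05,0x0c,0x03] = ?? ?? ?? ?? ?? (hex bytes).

[0] 0x0f->0x08 len=5 : 3e ae 8e 1a a3
[1] 0x22->0x18 len=3 : 10 63 3a
[2] 0x0d->0x01 len=5 : 35 2a 3e ae 8e
[3] 0x1f->0x07 len=5 : 22 78 64 10 63
[4] 0x07->0x11 len=3 : 22 78 64
query mem[0x24]=0x3a, mem[0x13]=0x64, mem[0x05]=0x8e, mem[0x0c]=0xa3, mem[0x03]=0x3e

MEM[0x24,0x13,0x05,0x0c,0x03] = 3a 64 8e a3 3e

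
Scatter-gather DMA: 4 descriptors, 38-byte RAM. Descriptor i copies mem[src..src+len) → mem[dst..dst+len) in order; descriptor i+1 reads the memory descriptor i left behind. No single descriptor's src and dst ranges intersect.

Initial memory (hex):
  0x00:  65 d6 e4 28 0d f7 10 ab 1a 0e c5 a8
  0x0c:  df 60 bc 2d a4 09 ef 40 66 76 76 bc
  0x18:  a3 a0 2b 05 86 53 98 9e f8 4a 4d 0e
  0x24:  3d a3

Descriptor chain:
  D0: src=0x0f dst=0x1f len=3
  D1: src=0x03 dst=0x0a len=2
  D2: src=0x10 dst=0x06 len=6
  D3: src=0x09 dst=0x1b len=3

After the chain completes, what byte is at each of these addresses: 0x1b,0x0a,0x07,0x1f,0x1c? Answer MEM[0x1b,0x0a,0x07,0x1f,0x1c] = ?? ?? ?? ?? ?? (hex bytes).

  after D0: wrote 3B at 0x1f = 2da409
  after D1: wrote 2B at 0x0a = 280d
  after D2: wrote 6B at 0x06 = a409ef406676
  after D3: wrote 3B at 0x1b = 406676
query mem[0x1b]=0x40, mem[0x0a]=0x66, mem[0x07]=0x09, mem[0x1f]=0x2d, mem[0x1c]=0x66

MEM[0x1b,0x0a,0x07,0x1f,0x1c] = 40 66 09 2d 66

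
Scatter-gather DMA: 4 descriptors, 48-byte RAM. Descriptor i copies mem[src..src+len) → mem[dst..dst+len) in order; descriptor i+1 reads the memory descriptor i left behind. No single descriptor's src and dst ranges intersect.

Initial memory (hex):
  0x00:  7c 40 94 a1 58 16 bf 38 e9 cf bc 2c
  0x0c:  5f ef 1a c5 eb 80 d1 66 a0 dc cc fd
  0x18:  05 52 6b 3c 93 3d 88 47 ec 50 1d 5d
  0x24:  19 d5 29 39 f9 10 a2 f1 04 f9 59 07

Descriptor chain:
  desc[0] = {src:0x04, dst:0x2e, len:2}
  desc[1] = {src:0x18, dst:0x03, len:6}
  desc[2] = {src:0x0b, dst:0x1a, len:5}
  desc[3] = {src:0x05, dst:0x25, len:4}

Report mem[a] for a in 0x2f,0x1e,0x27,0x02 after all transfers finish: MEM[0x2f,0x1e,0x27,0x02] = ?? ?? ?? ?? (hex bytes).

MEM[0x2f,0x1e,0x27,0x02] = 16 c5 93 94

  after D0: wrote 2B at 0x2e = 5816
  after D1: wrote 6B at 0x03 = 05526b3c933d
  after D2: wrote 5B at 0x1a = 2c5fef1ac5
  after D3: wrote 4B at 0x25 = 6b3c933d
query mem[0x2f]=0x16, mem[0x1e]=0xc5, mem[0x27]=0x93, mem[0x02]=0x94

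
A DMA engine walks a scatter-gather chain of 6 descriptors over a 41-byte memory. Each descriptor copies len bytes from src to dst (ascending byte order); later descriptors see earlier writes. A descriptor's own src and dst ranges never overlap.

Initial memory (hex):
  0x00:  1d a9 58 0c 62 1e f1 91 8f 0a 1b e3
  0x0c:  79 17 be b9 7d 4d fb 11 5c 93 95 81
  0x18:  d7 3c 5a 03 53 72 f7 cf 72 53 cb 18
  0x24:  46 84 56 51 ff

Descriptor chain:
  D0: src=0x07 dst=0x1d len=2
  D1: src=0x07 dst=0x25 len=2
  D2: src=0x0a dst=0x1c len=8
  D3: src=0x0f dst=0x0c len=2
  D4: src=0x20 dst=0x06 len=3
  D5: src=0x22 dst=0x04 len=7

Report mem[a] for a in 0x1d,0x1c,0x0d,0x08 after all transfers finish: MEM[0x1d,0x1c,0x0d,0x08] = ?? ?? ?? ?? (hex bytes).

D0: mem[0x1d..0x1e] <- [91 8f]
D1: mem[0x25..0x26] <- [91 8f]
D2: mem[0x1c..0x23] <- [1b e3 79 17 be b9 7d 4d]
D3: mem[0x0c..0x0d] <- [b9 7d]
D4: mem[0x06..0x08] <- [be b9 7d]
D5: mem[0x04..0x0a] <- [7d 4d 46 91 8f 51 ff]
query mem[0x1d]=0xe3, mem[0x1c]=0x1b, mem[0x0d]=0x7d, mem[0x08]=0x8f

MEM[0x1d,0x1c,0x0d,0x08] = e3 1b 7d 8f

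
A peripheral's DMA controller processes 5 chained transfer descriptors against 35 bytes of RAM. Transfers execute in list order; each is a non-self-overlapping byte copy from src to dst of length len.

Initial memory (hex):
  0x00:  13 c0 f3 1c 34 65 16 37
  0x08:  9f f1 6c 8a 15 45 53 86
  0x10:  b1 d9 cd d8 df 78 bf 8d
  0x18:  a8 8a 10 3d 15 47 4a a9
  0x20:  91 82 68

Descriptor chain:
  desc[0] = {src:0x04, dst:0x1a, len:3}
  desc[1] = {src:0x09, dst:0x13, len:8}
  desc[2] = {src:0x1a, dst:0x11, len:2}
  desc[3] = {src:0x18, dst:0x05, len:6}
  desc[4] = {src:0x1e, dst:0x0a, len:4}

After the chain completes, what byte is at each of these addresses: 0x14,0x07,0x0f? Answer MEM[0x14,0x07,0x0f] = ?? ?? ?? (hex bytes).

#0 dst[0x1a+3] := {0x34,0x65,0x16}
#1 dst[0x13+8] := {0xf1,0x6c,0x8a,0x15,0x45,0x53,0x86,0xb1}
#2 dst[0x11+2] := {0xb1,0x65}
#3 dst[0x05+6] := {0x53,0x86,0xb1,0x65,0x16,0x47}
#4 dst[0x0a+4] := {0x4a,0xa9,0x91,0x82}
query mem[0x14]=0x6c, mem[0x07]=0xb1, mem[0x0f]=0x86

MEM[0x14,0x07,0x0f] = 6c b1 86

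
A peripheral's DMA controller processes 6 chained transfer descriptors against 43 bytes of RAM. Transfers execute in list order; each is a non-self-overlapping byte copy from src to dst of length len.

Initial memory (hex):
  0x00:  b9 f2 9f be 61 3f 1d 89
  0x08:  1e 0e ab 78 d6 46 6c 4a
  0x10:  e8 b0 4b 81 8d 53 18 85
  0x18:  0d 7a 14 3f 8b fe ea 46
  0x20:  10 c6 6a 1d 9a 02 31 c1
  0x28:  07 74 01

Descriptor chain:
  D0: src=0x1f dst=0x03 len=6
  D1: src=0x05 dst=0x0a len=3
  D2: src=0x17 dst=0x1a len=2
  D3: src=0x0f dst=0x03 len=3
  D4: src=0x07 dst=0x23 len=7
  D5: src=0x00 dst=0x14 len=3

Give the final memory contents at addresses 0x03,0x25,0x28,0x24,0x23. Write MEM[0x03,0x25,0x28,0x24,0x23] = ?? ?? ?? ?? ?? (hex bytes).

D0: mem[0x03..0x08] <- [46 10 c6 6a 1d 9a]
D1: mem[0x0a..0x0c] <- [c6 6a 1d]
D2: mem[0x1a..0x1b] <- [85 0d]
D3: mem[0x03..0x05] <- [4a e8 b0]
D4: mem[0x23..0x29] <- [1d 9a 0e c6 6a 1d 46]
D5: mem[0x14..0x16] <- [b9 f2 9f]
query mem[0x03]=0x4a, mem[0x25]=0x0e, mem[0x28]=0x1d, mem[0x24]=0x9a, mem[0x23]=0x1d

MEM[0x03,0x25,0x28,0x24,0x23] = 4a 0e 1d 9a 1d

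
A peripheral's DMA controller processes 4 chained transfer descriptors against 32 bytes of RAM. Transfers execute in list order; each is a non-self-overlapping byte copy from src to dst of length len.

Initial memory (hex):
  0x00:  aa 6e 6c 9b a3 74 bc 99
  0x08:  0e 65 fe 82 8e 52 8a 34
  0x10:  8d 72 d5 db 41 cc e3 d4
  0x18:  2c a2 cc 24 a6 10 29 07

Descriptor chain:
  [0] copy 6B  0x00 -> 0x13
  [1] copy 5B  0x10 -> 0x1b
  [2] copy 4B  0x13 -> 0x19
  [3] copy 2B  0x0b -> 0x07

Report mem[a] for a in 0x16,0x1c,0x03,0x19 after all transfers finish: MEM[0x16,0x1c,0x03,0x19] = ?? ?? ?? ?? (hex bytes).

D0: mem[0x13..0x18] <- [aa 6e 6c 9b a3 74]
D1: mem[0x1b..0x1f] <- [8d 72 d5 aa 6e]
D2: mem[0x19..0x1c] <- [aa 6e 6c 9b]
D3: mem[0x07..0x08] <- [82 8e]
query mem[0x16]=0x9b, mem[0x1c]=0x9b, mem[0x03]=0x9b, mem[0x19]=0xaa

MEM[0x16,0x1c,0x03,0x19] = 9b 9b 9b aa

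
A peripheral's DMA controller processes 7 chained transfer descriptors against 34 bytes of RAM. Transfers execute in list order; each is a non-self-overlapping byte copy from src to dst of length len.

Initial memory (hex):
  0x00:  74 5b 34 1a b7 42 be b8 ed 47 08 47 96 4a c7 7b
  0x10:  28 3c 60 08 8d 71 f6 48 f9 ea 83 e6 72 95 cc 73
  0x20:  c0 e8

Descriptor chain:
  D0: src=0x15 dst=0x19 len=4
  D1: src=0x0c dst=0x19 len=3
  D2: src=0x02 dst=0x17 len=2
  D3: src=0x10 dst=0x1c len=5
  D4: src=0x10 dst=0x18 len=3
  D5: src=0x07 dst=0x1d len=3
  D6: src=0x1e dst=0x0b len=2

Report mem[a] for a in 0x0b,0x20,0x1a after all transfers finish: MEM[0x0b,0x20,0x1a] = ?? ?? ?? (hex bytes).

MEM[0x0b,0x20,0x1a] = ed 8d 60

D0: mem[0x19..0x1c] <- [71 f6 48 f9]
D1: mem[0x19..0x1b] <- [96 4a c7]
D2: mem[0x17..0x18] <- [34 1a]
D3: mem[0x1c..0x20] <- [28 3c 60 08 8d]
D4: mem[0x18..0x1a] <- [28 3c 60]
D5: mem[0x1d..0x1f] <- [b8 ed 47]
D6: mem[0x0b..0x0c] <- [ed 47]
query mem[0x0b]=0xed, mem[0x20]=0x8d, mem[0x1a]=0x60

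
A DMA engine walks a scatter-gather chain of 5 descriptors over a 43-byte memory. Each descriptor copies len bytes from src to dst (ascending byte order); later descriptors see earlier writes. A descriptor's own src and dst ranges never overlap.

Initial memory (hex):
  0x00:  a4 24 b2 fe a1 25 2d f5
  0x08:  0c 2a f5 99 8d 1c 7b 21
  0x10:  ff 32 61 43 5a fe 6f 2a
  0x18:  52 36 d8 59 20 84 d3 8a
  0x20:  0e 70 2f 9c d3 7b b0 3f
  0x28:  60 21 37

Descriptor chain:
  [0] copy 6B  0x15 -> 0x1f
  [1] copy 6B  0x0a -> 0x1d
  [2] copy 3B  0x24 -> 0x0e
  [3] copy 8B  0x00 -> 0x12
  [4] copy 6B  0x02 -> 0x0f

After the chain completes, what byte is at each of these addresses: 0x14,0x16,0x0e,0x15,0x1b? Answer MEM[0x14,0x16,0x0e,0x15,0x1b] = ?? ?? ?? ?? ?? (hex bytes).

D0: mem[0x1f..0x24] <- [fe 6f 2a 52 36 d8]
D1: mem[0x1d..0x22] <- [f5 99 8d 1c 7b 21]
D2: mem[0x0e..0x10] <- [d8 7b b0]
D3: mem[0x12..0x19] <- [a4 24 b2 fe a1 25 2d f5]
D4: mem[0x0f..0x14] <- [b2 fe a1 25 2d f5]
query mem[0x14]=0xf5, mem[0x16]=0xa1, mem[0x0e]=0xd8, mem[0x15]=0xfe, mem[0x1b]=0x59

MEM[0x14,0x16,0x0e,0x15,0x1b] = f5 a1 d8 fe 59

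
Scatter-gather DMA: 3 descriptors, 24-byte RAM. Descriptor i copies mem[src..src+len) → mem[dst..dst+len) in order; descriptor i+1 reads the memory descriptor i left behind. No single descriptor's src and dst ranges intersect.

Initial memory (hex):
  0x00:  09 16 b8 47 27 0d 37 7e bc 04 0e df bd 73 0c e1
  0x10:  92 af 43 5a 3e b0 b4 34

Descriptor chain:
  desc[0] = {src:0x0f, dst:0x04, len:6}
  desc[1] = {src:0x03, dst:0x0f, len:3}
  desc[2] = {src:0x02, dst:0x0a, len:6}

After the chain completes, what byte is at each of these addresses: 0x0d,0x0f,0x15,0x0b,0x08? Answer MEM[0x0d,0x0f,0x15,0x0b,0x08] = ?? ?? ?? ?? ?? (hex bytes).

D0: mem[0x04..0x09] <- [e1 92 af 43 5a 3e]
D1: mem[0x0f..0x11] <- [47 e1 92]
D2: mem[0x0a..0x0f] <- [b8 47 e1 92 af 43]
query mem[0x0d]=0x92, mem[0x0f]=0x43, mem[0x15]=0xb0, mem[0x0b]=0x47, mem[0x08]=0x5a

MEM[0x0d,0x0f,0x15,0x0b,0x08] = 92 43 b0 47 5a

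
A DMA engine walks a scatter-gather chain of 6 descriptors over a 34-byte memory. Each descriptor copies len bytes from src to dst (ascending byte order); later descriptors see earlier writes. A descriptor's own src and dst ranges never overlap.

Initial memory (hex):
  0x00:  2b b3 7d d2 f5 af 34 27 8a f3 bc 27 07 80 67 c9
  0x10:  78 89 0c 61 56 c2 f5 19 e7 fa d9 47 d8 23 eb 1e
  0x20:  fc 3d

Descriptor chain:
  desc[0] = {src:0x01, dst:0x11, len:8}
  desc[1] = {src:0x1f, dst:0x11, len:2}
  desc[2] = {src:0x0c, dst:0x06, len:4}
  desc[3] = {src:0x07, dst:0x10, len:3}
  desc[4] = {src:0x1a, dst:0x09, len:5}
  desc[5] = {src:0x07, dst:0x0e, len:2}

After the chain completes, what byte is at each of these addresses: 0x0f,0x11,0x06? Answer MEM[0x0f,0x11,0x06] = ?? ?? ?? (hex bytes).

  after D0: wrote 8B at 0x11 = b37dd2f5af34278a
  after D1: wrote 2B at 0x11 = 1efc
  after D2: wrote 4B at 0x06 = 078067c9
  after D3: wrote 3B at 0x10 = 8067c9
  after D4: wrote 5B at 0x09 = d947d823eb
  after D5: wrote 2B at 0x0e = 8067
query mem[0x0f]=0x67, mem[0x11]=0x67, mem[0x06]=0x07

MEM[0x0f,0x11,0x06] = 67 67 07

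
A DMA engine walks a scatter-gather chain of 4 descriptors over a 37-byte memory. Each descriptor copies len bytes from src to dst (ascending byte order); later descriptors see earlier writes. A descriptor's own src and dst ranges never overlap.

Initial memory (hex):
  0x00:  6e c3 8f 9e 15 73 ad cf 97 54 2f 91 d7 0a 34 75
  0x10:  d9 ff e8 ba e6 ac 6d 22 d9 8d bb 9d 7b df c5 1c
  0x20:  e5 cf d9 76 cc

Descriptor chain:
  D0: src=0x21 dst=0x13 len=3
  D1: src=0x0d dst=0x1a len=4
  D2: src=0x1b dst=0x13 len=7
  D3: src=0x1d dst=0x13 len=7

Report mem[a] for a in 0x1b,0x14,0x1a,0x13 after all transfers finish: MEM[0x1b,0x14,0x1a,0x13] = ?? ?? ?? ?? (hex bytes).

#0 dst[0x13+3] := {0xcf,0xd9,0x76}
#1 dst[0x1a+4] := {0x0a,0x34,0x75,0xd9}
#2 dst[0x13+7] := {0x34,0x75,0xd9,0xc5,0x1c,0xe5,0xcf}
#3 dst[0x13+7] := {0xd9,0xc5,0x1c,0xe5,0xcf,0xd9,0x76}
query mem[0x1b]=0x34, mem[0x14]=0xc5, mem[0x1a]=0x0a, mem[0x13]=0xd9

MEM[0x1b,0x14,0x1a,0x13] = 34 c5 0a d9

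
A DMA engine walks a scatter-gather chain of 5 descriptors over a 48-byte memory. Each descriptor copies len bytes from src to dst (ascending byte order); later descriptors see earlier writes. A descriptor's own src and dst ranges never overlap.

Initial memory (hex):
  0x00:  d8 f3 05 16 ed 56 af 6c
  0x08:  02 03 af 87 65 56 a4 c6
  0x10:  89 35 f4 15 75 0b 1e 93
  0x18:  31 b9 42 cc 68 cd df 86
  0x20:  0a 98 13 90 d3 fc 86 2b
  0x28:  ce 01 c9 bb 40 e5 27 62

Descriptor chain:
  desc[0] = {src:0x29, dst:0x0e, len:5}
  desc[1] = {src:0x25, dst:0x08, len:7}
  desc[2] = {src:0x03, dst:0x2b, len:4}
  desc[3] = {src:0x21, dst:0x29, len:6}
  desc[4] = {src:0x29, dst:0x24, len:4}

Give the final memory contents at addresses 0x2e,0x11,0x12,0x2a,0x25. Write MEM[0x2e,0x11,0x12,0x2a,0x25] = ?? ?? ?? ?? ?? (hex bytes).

[0] 0x29->0x0e len=5 : 01 c9 bb 40 e5
[1] 0x25->0x08 len=7 : fc 86 2b ce 01 c9 bb
[2] 0x03->0x2b len=4 : 16 ed 56 af
[3] 0x21->0x29 len=6 : 98 13 90 d3 fc 86
[4] 0x29->0x24 len=4 : 98 13 90 d3
query mem[0x2e]=0x86, mem[0x11]=0x40, mem[0x12]=0xe5, mem[0x2a]=0x13, mem[0x25]=0x13

MEM[0x2e,0x11,0x12,0x2a,0x25] = 86 40 e5 13 13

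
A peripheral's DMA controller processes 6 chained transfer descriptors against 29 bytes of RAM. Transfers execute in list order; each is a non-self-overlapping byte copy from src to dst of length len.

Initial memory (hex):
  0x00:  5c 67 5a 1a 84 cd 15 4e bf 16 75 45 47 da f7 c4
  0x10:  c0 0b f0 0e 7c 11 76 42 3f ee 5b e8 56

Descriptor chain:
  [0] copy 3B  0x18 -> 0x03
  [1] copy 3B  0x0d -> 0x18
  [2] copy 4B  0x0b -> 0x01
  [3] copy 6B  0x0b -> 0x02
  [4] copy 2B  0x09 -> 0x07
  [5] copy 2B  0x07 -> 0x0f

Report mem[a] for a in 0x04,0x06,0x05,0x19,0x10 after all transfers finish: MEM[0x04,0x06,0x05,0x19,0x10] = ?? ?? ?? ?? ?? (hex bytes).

D0: mem[0x03..0x05] <- [3f ee 5b]
D1: mem[0x18..0x1a] <- [da f7 c4]
D2: mem[0x01..0x04] <- [45 47 da f7]
D3: mem[0x02..0x07] <- [45 47 da f7 c4 c0]
D4: mem[0x07..0x08] <- [16 75]
D5: mem[0x0f..0x10] <- [16 75]
query mem[0x04]=0xda, mem[0x06]=0xc4, mem[0x05]=0xf7, mem[0x19]=0xf7, mem[0x10]=0x75

MEM[0x04,0x06,0x05,0x19,0x10] = da c4 f7 f7 75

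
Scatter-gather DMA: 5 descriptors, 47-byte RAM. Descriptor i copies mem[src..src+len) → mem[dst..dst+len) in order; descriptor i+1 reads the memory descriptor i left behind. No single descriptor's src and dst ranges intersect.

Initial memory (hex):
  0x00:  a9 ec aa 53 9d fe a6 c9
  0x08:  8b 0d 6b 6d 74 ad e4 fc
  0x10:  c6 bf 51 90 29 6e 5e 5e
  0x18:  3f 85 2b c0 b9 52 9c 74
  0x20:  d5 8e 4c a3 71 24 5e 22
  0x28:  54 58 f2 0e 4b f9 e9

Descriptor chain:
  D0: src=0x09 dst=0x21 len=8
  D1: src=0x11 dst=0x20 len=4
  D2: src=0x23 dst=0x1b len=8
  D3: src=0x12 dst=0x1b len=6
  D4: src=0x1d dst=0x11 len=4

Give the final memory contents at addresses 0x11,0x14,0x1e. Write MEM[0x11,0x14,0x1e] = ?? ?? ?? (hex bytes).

D0: mem[0x21..0x28] <- [0d 6b 6d 74 ad e4 fc c6]
D1: mem[0x20..0x23] <- [bf 51 90 29]
D2: mem[0x1b..0x22] <- [29 74 ad e4 fc c6 58 f2]
D3: mem[0x1b..0x20] <- [51 90 29 6e 5e 5e]
D4: mem[0x11..0x14] <- [29 6e 5e 5e]
query mem[0x11]=0x29, mem[0x14]=0x5e, mem[0x1e]=0x6e

MEM[0x11,0x14,0x1e] = 29 5e 6e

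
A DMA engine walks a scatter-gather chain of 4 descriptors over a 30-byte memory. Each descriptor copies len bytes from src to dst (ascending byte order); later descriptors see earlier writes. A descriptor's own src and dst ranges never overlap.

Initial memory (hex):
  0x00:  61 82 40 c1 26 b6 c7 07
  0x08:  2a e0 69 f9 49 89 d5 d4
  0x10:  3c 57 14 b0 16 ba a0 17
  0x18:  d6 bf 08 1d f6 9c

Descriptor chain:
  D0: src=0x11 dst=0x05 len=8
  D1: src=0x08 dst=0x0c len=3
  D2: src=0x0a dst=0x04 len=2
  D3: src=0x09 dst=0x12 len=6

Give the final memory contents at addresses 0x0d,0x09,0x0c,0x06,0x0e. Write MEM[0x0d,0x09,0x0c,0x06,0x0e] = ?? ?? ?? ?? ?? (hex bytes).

D0: mem[0x05..0x0c] <- [57 14 b0 16 ba a0 17 d6]
D1: mem[0x0c..0x0e] <- [16 ba a0]
D2: mem[0x04..0x05] <- [a0 17]
D3: mem[0x12..0x17] <- [ba a0 17 16 ba a0]
query mem[0x0d]=0xba, mem[0x09]=0xba, mem[0x0c]=0x16, mem[0x06]=0x14, mem[0x0e]=0xa0

MEM[0x0d,0x09,0x0c,0x06,0x0e] = ba ba 16 14 a0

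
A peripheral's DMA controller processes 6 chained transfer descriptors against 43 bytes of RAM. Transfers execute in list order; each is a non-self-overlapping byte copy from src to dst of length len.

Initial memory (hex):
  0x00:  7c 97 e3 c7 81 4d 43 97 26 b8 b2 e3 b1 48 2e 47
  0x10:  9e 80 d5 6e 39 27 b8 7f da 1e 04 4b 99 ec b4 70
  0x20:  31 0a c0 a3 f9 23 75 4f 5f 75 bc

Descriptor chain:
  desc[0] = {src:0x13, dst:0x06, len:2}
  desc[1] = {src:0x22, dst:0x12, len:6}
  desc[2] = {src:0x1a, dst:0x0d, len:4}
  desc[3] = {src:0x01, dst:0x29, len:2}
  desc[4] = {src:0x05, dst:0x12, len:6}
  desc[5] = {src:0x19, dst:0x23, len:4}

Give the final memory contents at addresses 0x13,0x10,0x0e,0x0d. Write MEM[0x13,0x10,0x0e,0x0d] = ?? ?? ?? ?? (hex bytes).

MEM[0x13,0x10,0x0e,0x0d] = 6e ec 4b 04

D0: mem[0x06..0x07] <- [6e 39]
D1: mem[0x12..0x17] <- [c0 a3 f9 23 75 4f]
D2: mem[0x0d..0x10] <- [04 4b 99 ec]
D3: mem[0x29..0x2a] <- [97 e3]
D4: mem[0x12..0x17] <- [4d 6e 39 26 b8 b2]
D5: mem[0x23..0x26] <- [1e 04 4b 99]
query mem[0x13]=0x6e, mem[0x10]=0xec, mem[0x0e]=0x4b, mem[0x0d]=0x04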